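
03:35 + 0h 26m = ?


Start: 215 minutes from midnight
Add: 26 minutes
Total: 241 minutes
Hours: 241 ÷ 60 = 4 remainder 1

04:01


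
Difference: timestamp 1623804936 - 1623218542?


586394 seconds (162.9 hours / 6.79 days)

Difference = 1623804936 - 1623218542 = 586394 seconds
In hours: 586394 / 3600 ≈ 162.9
In days: 586394 / 86400 ≈ 6.79


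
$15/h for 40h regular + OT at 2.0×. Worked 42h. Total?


Regular: 40h × $15 = $600.00
Overtime: 42 - 40 = 2h
OT pay: 2h × $15 × 2.0 = $60.00
Total = $600.00 + $60.00 = $660.00

$660.00


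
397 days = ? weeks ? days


Weeks: 397 ÷ 7 = 56 remainder 5

56 weeks 5 days


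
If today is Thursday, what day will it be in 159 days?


Start: Thursday (index 3)
(3 + 159) mod 7
= 162 mod 7
= 1
Index 1 → Tuesday

Tuesday


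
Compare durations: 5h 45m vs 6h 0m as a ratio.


Duration 1: 345 minutes
Duration 2: 360 minutes
Ratio = 345:360
GCD = 15
Simplified = 23:24
As a decimal: 23/24 ≈ 0.96

23:24 (0.96)


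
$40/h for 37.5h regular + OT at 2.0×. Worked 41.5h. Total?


Regular: 37.5h × $40 = $1500.00
Overtime: 41.5 - 37.5 = 4.0h
OT pay: 4.0h × $40 × 2.0 = $320.00
Total = $1500.00 + $320.00 = $1820.00

$1820.00


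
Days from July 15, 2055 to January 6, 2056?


From July 15, 2055 to January 6, 2056
Rest of July 2055: 31 - 15 = 16
Full months: August 31, September 30, October 31, November 30, December 31
Days into January 2056: 6
Total = 16 + 31 + 30 + 31 + 30 + 31 + 6 = 175 days

175 days


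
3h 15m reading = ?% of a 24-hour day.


Time: 195 minutes
Day: 1440 minutes
Percentage = (195/1440) × 100 ≈ 13.5%

13.5%


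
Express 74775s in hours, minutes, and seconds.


Hours: 74775 ÷ 3600 = 20 remainder 2775
Minutes: 2775 ÷ 60 = 46 remainder 15
Seconds: 15

20h 46m 15s


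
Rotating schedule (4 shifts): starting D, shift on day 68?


Shift C

Shifts: A, B, C, D
Start: D (index 3)
Day 68: (3 + 68 - 1) mod 4
= 70 mod 4
= 2
Index 2 → shift C


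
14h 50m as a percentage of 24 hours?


Total minutes: 14×60 + 50 = 890
Day = 24×60 = 1440 minutes
Fraction = 890/1440 ≈ 0.6181
As a percentage: 890/1440 × 100 ≈ 61.81%

0.6181 (61.81%)


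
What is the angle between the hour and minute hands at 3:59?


125.5°

Hour hand = 3×30 + 59×0.5 = 119.5°
Minute hand = 59×6 = 354°
Difference = |119.5 - 354| = 234.5°
Since > 180°: 360 - 234.5 = 125.5°


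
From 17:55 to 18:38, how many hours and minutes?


End time in minutes: 18×60 + 38 = 1118
Start time in minutes: 17×60 + 55 = 1075
Difference = 1118 - 1075 = 43 minutes
= 0 hours 43 minutes

0h 43m


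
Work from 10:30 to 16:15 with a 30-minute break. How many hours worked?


Total time = (16×60+15) - (10×60+30)
= 975 - 630 = 345 min
Minus break: 345 - 30 = 315 min
= 5h 15m

5h 15m (315 minutes)


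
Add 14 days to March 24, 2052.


April 7, 2052

Start: March 24, 2052
Add 14 days
March 24 → April 1: 31 - 24 + 1 = 8 days (14 - 8 = 6 left)
April 1 + 6 = April 7, 2052


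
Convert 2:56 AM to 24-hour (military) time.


02:56

Input: 2:56 AM
AM hour stays: 2


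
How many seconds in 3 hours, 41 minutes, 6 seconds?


Hours: 3 × 3600 = 10800
Minutes: 41 × 60 = 2460
Seconds: 6
Total = 10800 + 2460 + 6 = 13266

13266 seconds


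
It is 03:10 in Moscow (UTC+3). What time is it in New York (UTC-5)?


19:10 (previous day)

Time difference = UTC-5 - UTC+3 = -8 hours
New hour = (3 -8) mod 24
= -5 mod 24 = 19
Minutes unchanged → 19:10; -5 < 0 → previous day


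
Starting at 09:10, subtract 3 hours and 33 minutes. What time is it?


05:37

Start: 550 minutes from midnight
Subtract: 213 minutes
Remaining: 550 - 213 = 337
Hours: 5, Minutes: 37


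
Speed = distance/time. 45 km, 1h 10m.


Distance: 45 km
Time: 1h 10m = 70 min = 70/60 = 7/6 hours
Speed = 45 ÷ (7/6) = 45 × 6 / 7 = 270/7 ≈ 38.6 km/h

38.6 km/h


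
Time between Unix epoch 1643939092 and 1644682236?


743144 seconds (206.4 hours / 8.60 days)

Difference = 1644682236 - 1643939092 = 743144 seconds
In hours: 743144 / 3600 ≈ 206.4
In days: 743144 / 86400 ≈ 8.60


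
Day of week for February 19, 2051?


Sunday

Zeller's congruence:
q=19, m=14, k=50, j=20
h = (19 + ⌊13×15/5⌋ + 50 + ⌊50/4⌋ + ⌊20/4⌋ - 2×20) mod 7
= (19 + 39 + 50 + 12 + 5 - 40) mod 7
= 85 mod 7 = 1
h=1 → Sunday


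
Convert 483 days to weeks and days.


Weeks: 483 ÷ 7 = 69 remainder 0

69 weeks 0 days


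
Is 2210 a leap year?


No

Rules: divisible by 4 AND (not by 100 OR by 400)
2210 ÷ 4 = 552 remainder 2 → not divisible by 4
Not divisible by 4 → not a leap year


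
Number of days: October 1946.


31 days

Month: October (month 10)
October has 31 days


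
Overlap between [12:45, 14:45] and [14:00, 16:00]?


45 minutes

Meeting A: 765-885 (in minutes from midnight)
Meeting B: 840-960
Overlap start = max(765, 840) = 840
Overlap end = min(885, 960) = 885
Overlap = max(0, 885 - 840) = 45 min


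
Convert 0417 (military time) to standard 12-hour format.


4:17 AM

Hour: 4
4 < 12 → AM


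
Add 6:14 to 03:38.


09:52

Start: 218 minutes from midnight
Add: 374 minutes
Total: 592 minutes
Hours: 592 ÷ 60 = 9 remainder 52


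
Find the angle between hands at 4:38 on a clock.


Hour hand = 4×30 + 38×0.5 = 139.0°
Minute hand = 38×6 = 228°
Difference = |139.0 - 228| = 89.0°

89.0°


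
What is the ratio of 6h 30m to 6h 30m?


Duration 1: 390 minutes
Duration 2: 390 minutes
Ratio = 390:390
GCD = 390
Simplified = 1:1
As a decimal: 1/1 = 1.00

1:1 (1.00)


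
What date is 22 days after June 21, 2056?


Start: June 21, 2056
Add 22 days
June 21 → July 1: 30 - 21 + 1 = 10 days (22 - 10 = 12 left)
July 1 + 12 = July 13, 2056

July 13, 2056


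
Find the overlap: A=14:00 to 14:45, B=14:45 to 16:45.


Meeting A: 840-885 (in minutes from midnight)
Meeting B: 885-1005
Overlap start = max(840, 885) = 885
Overlap end = min(885, 1005) = 885
Overlap = max(0, 885 - 885) = 0 min

0 minutes


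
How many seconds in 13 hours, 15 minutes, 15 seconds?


47715 seconds

Hours: 13 × 3600 = 46800
Minutes: 15 × 60 = 900
Seconds: 15
Total = 46800 + 900 + 15 = 47715


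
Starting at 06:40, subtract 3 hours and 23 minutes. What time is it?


03:17

Start: 400 minutes from midnight
Subtract: 203 minutes
Remaining: 400 - 203 = 197
Hours: 3, Minutes: 17


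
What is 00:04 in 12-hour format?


12:04 AM

Hour: 0
0 → 12 AM (midnight)


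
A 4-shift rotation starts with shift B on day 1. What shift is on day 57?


Shifts: A, B, C, D
Start: B (index 1)
Day 57: (1 + 57 - 1) mod 4
= 57 mod 4
= 1
Index 1 → shift B

Shift B


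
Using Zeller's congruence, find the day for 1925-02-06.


Friday

Zeller's congruence:
q=6, m=14, k=24, j=19
h = (6 + ⌊13×15/5⌋ + 24 + ⌊24/4⌋ + ⌊19/4⌋ - 2×19) mod 7
= (6 + 39 + 24 + 6 + 4 - 38) mod 7
= 41 mod 7 = 6
h=6 → Friday


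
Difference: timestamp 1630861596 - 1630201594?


Difference = 1630861596 - 1630201594 = 660002 seconds
In hours: 660002 / 3600 ≈ 183.3
In days: 660002 / 86400 ≈ 7.64

660002 seconds (183.3 hours / 7.64 days)


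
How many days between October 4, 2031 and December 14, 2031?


71 days

From October 4, 2031 to December 14, 2031
Rest of October 2031: 31 - 4 = 27
Full months: November 30
Days into December 2031: 14
Total = 27 + 30 + 14 = 71 days


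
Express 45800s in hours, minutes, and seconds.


Hours: 45800 ÷ 3600 = 12 remainder 2600
Minutes: 2600 ÷ 60 = 43 remainder 20
Seconds: 20

12h 43m 20s


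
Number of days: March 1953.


Month: March (month 3)
March has 31 days

31 days


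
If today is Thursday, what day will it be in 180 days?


Tuesday

Start: Thursday (index 3)
(3 + 180) mod 7
= 183 mod 7
= 1
Index 1 → Tuesday


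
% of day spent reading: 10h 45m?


44.8%

Time: 645 minutes
Day: 1440 minutes
Percentage = (645/1440) × 100 ≈ 44.8%


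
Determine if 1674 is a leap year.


Rules: divisible by 4 AND (not by 100 OR by 400)
1674 ÷ 4 = 418 remainder 2 → not divisible by 4
Not divisible by 4 → not a leap year

No


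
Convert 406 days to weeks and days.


58 weeks 0 days

Weeks: 406 ÷ 7 = 58 remainder 0


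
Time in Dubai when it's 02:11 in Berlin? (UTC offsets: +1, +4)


Time difference = UTC+4 - UTC+1 = +3 hours
New hour = (2 + 3) mod 24
= 5 mod 24 = 5
Minutes unchanged → 05:11

05:11


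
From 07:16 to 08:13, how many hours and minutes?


End time in minutes: 8×60 + 13 = 493
Start time in minutes: 7×60 + 16 = 436
Difference = 493 - 436 = 57 minutes
= 0 hours 57 minutes

0h 57m


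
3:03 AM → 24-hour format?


Input: 3:03 AM
AM hour stays: 3

03:03


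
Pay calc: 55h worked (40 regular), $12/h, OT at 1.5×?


Regular: 40h × $12 = $480.00
Overtime: 55 - 40 = 15h
OT pay: 15h × $12 × 1.5 = $270.00
Total = $480.00 + $270.00 = $750.00

$750.00


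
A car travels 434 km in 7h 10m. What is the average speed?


60.6 km/h

Distance: 434 km
Time: 7h 10m = 430 min = 430/60 = 43/6 hours
Speed = 434 ÷ (43/6) = 434 × 6 / 43 = 2604/43 ≈ 60.6 km/h


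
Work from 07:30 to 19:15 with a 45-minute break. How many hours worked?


Total time = (19×60+15) - (7×60+30)
= 1155 - 450 = 705 min
Minus break: 705 - 45 = 660 min
= 11h 0m

11h 0m (660 minutes)


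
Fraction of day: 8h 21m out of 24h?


Total minutes: 8×60 + 21 = 501
Day = 24×60 = 1440 minutes
Fraction = 501/1440 ≈ 0.3479
As a percentage: 501/1440 × 100 ≈ 34.79%

0.3479 (34.79%)


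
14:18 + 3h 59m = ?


18:17

Start: 858 minutes from midnight
Add: 239 minutes
Total: 1097 minutes
Hours: 1097 ÷ 60 = 18 remainder 17


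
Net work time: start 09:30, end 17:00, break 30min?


Total time = (17×60+0) - (9×60+30)
= 1020 - 570 = 450 min
Minus break: 450 - 30 = 420 min
= 7h 0m

7h 0m (420 minutes)


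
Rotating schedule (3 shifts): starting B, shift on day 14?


Shift C

Shifts: A, B, C
Start: B (index 1)
Day 14: (1 + 14 - 1) mod 3
= 14 mod 3
= 2
Index 2 → shift C


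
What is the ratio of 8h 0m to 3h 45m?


Duration 1: 480 minutes
Duration 2: 225 minutes
Ratio = 480:225
GCD = 15
Simplified = 32:15
As a decimal: 32/15 ≈ 2.13

32:15 (2.13)


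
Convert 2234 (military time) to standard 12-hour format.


Hour: 22
22 - 12 = 10 → PM

10:34 PM


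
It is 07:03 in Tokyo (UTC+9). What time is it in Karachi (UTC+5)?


Time difference = UTC+5 - UTC+9 = -4 hours
New hour = (7 -4) mod 24
= 3 mod 24 = 3
Minutes unchanged → 03:03

03:03


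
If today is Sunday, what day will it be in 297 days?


Wednesday

Start: Sunday (index 6)
(6 + 297) mod 7
= 303 mod 7
= 2
Index 2 → Wednesday


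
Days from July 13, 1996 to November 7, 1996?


117 days

From July 13, 1996 to November 7, 1996
Rest of July 1996: 31 - 13 = 18
Full months: August 31, September 30, October 31
Days into November 1996: 7
Total = 18 + 31 + 30 + 31 + 7 = 117 days


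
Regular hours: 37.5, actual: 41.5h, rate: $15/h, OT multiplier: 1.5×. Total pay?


Regular: 37.5h × $15 = $562.50
Overtime: 41.5 - 37.5 = 4.0h
OT pay: 4.0h × $15 × 1.5 = $90.00
Total = $562.50 + $90.00 = $652.50

$652.50


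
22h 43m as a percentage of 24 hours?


0.9465 (94.65%)

Total minutes: 22×60 + 43 = 1363
Day = 24×60 = 1440 minutes
Fraction = 1363/1440 ≈ 0.9465
As a percentage: 1363/1440 × 100 ≈ 94.65%


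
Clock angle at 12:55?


57.5°

Hour hand (12 ≡ 0 on the dial): 0×30 + 55×0.5 = 27.5°
Minute hand = 55×6 = 330°
Difference = |27.5 - 330| = 302.5°
Since > 180°: 360 - 302.5 = 57.5°


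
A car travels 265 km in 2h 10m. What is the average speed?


Distance: 265 km
Time: 2h 10m = 130 min = 130/60 = 13/6 hours
Speed = 265 ÷ (13/6) = 265 × 6 / 13 = 1590/13 ≈ 122.3 km/h

122.3 km/h


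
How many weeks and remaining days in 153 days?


Weeks: 153 ÷ 7 = 21 remainder 6

21 weeks 6 days


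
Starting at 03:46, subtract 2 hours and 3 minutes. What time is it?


01:43

Start: 226 minutes from midnight
Subtract: 123 minutes
Remaining: 226 - 123 = 103
Hours: 1, Minutes: 43


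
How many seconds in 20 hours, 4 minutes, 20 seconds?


72260 seconds

Hours: 20 × 3600 = 72000
Minutes: 4 × 60 = 240
Seconds: 20
Total = 72000 + 240 + 20 = 72260


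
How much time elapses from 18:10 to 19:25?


End time in minutes: 19×60 + 25 = 1165
Start time in minutes: 18×60 + 10 = 1090
Difference = 1165 - 1090 = 75 minutes
= 1 hours 15 minutes

1h 15m


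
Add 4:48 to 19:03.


Start: 1143 minutes from midnight
Add: 288 minutes
Total: 1431 minutes
Hours: 1431 ÷ 60 = 23 remainder 51

23:51


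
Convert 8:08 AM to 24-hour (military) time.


Input: 8:08 AM
AM hour stays: 8

08:08


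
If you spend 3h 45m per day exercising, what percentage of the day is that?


15.6%

Time: 225 minutes
Day: 1440 minutes
Percentage = (225/1440) × 100 ≈ 15.6%


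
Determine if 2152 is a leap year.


Yes

Rules: divisible by 4 AND (not by 100 OR by 400)
2152 ÷ 4 = 538 exactly → divisible by 4
2152 ÷ 100 = 21 remainder 52 → not divisible by 100
Divisible by 4 but not by 100 → leap year


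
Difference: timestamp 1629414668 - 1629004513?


Difference = 1629414668 - 1629004513 = 410155 seconds
In hours: 410155 / 3600 ≈ 113.9
In days: 410155 / 86400 ≈ 4.75

410155 seconds (113.9 hours / 4.75 days)


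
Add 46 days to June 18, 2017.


August 3, 2017

Start: June 18, 2017
Add 46 days
June 18 → July 1: 30 - 18 + 1 = 13 days (46 - 13 = 33 left)
July 1 → August 1: 31 - 1 + 1 = 31 days (33 - 31 = 2 left)
August 1 + 2 = August 3, 2017


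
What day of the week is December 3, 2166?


Zeller's congruence:
q=3, m=12, k=66, j=21
h = (3 + ⌊13×13/5⌋ + 66 + ⌊66/4⌋ + ⌊21/4⌋ - 2×21) mod 7
= (3 + 33 + 66 + 16 + 5 - 42) mod 7
= 81 mod 7 = 4
h=4 → Wednesday

Wednesday


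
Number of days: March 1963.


31 days

Month: March (month 3)
March has 31 days


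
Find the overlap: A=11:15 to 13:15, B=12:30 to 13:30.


Meeting A: 675-795 (in minutes from midnight)
Meeting B: 750-810
Overlap start = max(675, 750) = 750
Overlap end = min(795, 810) = 795
Overlap = max(0, 795 - 750) = 45 min

45 minutes


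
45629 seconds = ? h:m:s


12h 40m 29s

Hours: 45629 ÷ 3600 = 12 remainder 2429
Minutes: 2429 ÷ 60 = 40 remainder 29
Seconds: 29


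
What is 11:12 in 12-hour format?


11:12 AM

Hour: 11
11 < 12 → AM


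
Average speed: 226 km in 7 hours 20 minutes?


30.8 km/h

Distance: 226 km
Time: 7h 20m = 440 min = 440/60 = 22/3 hours
Speed = 226 ÷ (22/3) = 226 × 3 / 22 = 678/22 ≈ 30.8 km/h


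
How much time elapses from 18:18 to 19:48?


End time in minutes: 19×60 + 48 = 1188
Start time in minutes: 18×60 + 18 = 1098
Difference = 1188 - 1098 = 90 minutes
= 1 hours 30 minutes

1h 30m


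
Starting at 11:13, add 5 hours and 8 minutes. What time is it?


16:21

Start: 673 minutes from midnight
Add: 308 minutes
Total: 981 minutes
Hours: 981 ÷ 60 = 16 remainder 21


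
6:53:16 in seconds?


Hours: 6 × 3600 = 21600
Minutes: 53 × 60 = 3180
Seconds: 16
Total = 21600 + 3180 + 16 = 24796

24796 seconds


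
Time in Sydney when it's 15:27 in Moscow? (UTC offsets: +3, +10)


22:27

Time difference = UTC+10 - UTC+3 = +7 hours
New hour = (15 + 7) mod 24
= 22 mod 24 = 22
Minutes unchanged → 22:27


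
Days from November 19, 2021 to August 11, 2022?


265 days

From November 19, 2021 to August 11, 2022
Rest of November 2021: 30 - 19 = 11
Full months: December 31, January 31, February 2022 28, March 31, April 30, May 31, June 30, July 31
Days into August 2022: 11
Total = 11 + 31 + 31 + 28 + 31 + 30 + 31 + 30 + 31 + 11 = 265 days


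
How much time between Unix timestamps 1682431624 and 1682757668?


Difference = 1682757668 - 1682431624 = 326044 seconds
In hours: 326044 / 3600 ≈ 90.6
In days: 326044 / 86400 ≈ 3.77

326044 seconds (90.6 hours / 3.77 days)


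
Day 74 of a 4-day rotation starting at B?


Shift C

Shifts: A, B, C, D
Start: B (index 1)
Day 74: (1 + 74 - 1) mod 4
= 74 mod 4
= 2
Index 2 → shift C


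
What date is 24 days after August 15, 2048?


September 8, 2048

Start: August 15, 2048
Add 24 days
August 15 → September 1: 31 - 15 + 1 = 17 days (24 - 17 = 7 left)
September 1 + 7 = September 8, 2048


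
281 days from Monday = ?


Tuesday

Start: Monday (index 0)
(0 + 281) mod 7
= 281 mod 7
= 1
Index 1 → Tuesday


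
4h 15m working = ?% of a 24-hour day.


Time: 255 minutes
Day: 1440 minutes
Percentage = (255/1440) × 100 ≈ 17.7%

17.7%


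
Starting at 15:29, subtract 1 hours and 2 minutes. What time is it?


14:27

Start: 929 minutes from midnight
Subtract: 62 minutes
Remaining: 929 - 62 = 867
Hours: 14, Minutes: 27


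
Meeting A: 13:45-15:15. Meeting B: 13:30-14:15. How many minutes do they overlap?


30 minutes

Meeting A: 825-915 (in minutes from midnight)
Meeting B: 810-855
Overlap start = max(825, 810) = 825
Overlap end = min(915, 855) = 855
Overlap = max(0, 855 - 825) = 30 min


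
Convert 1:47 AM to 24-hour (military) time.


Input: 1:47 AM
AM hour stays: 1

01:47


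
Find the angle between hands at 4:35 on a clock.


Hour hand = 4×30 + 35×0.5 = 137.5°
Minute hand = 35×6 = 210°
Difference = |137.5 - 210| = 72.5°

72.5°


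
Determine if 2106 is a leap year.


Rules: divisible by 4 AND (not by 100 OR by 400)
2106 ÷ 4 = 526 remainder 2 → not divisible by 4
Not divisible by 4 → not a leap year

No


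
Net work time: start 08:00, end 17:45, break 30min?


Total time = (17×60+45) - (8×60+0)
= 1065 - 480 = 585 min
Minus break: 585 - 30 = 555 min
= 9h 15m

9h 15m (555 minutes)


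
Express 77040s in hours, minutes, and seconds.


21h 24m 0s

Hours: 77040 ÷ 3600 = 21 remainder 1440
Minutes: 1440 ÷ 60 = 24 remainder 0
Seconds: 0


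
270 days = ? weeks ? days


Weeks: 270 ÷ 7 = 38 remainder 4

38 weeks 4 days


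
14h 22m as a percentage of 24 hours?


0.5986 (59.86%)

Total minutes: 14×60 + 22 = 862
Day = 24×60 = 1440 minutes
Fraction = 862/1440 ≈ 0.5986
As a percentage: 862/1440 × 100 ≈ 59.86%


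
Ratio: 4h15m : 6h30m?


17:26 (0.65)

Duration 1: 255 minutes
Duration 2: 390 minutes
Ratio = 255:390
GCD = 15
Simplified = 17:26
As a decimal: 17/26 ≈ 0.65


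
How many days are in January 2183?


31 days

Month: January (month 1)
January has 31 days


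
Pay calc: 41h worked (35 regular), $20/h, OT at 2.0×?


$940.00

Regular: 35h × $20 = $700.00
Overtime: 41 - 35 = 6h
OT pay: 6h × $20 × 2.0 = $240.00
Total = $700.00 + $240.00 = $940.00


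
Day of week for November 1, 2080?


Friday

Zeller's congruence:
q=1, m=11, k=80, j=20
h = (1 + ⌊13×12/5⌋ + 80 + ⌊80/4⌋ + ⌊20/4⌋ - 2×20) mod 7
= (1 + 31 + 80 + 20 + 5 - 40) mod 7
= 97 mod 7 = 6
h=6 → Friday


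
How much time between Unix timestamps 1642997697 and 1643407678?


Difference = 1643407678 - 1642997697 = 409981 seconds
In hours: 409981 / 3600 ≈ 113.9
In days: 409981 / 86400 ≈ 4.75

409981 seconds (113.9 hours / 4.75 days)


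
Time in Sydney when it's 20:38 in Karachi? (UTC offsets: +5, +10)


01:38 (next day)

Time difference = UTC+10 - UTC+5 = +5 hours
New hour = (20 + 5) mod 24
= 25 mod 24 = 1
Minutes unchanged → 01:38; 25 ≥ 24 → next day


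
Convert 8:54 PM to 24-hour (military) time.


20:54

Input: 8:54 PM
PM: 8 + 12 = 20


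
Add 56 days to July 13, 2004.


Start: July 13, 2004
Add 56 days
July 13 → August 1: 31 - 13 + 1 = 19 days (56 - 19 = 37 left)
August 1 → September 1: 31 - 1 + 1 = 31 days (37 - 31 = 6 left)
September 1 + 6 = September 7, 2004

September 7, 2004


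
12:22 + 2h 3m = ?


14:25

Start: 742 minutes from midnight
Add: 123 minutes
Total: 865 minutes
Hours: 865 ÷ 60 = 14 remainder 25


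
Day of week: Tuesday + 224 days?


Tuesday

Start: Tuesday (index 1)
(1 + 224) mod 7
= 225 mod 7
= 1
Index 1 → Tuesday


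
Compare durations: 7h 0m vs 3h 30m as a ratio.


2:1 (2.00)

Duration 1: 420 minutes
Duration 2: 210 minutes
Ratio = 420:210
GCD = 210
Simplified = 2:1
As a decimal: 2/1 = 2.00


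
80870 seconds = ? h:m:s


22h 27m 50s

Hours: 80870 ÷ 3600 = 22 remainder 1670
Minutes: 1670 ÷ 60 = 27 remainder 50
Seconds: 50


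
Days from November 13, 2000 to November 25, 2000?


From November 13, 2000 to November 25, 2000
Same month: 25 - 13 = 12 days

12 days


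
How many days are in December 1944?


Month: December (month 12)
December has 31 days

31 days


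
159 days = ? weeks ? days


22 weeks 5 days

Weeks: 159 ÷ 7 = 22 remainder 5


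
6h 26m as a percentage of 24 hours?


0.2681 (26.81%)

Total minutes: 6×60 + 26 = 386
Day = 24×60 = 1440 minutes
Fraction = 386/1440 ≈ 0.2681
As a percentage: 386/1440 × 100 ≈ 26.81%


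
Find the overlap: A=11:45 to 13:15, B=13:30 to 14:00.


Meeting A: 705-795 (in minutes from midnight)
Meeting B: 810-840
Overlap start = max(705, 810) = 810
Overlap end = min(795, 840) = 795
Overlap = max(0, 795 - 810) = 0 min

0 minutes


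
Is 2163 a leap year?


Rules: divisible by 4 AND (not by 100 OR by 400)
2163 ÷ 4 = 540 remainder 3 → not divisible by 4
Not divisible by 4 → not a leap year

No


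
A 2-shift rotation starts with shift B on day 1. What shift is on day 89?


Shifts: A, B
Start: B (index 1)
Day 89: (1 + 89 - 1) mod 2
= 89 mod 2
= 1
Index 1 → shift B

Shift B


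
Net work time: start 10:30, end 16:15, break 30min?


Total time = (16×60+15) - (10×60+30)
= 975 - 630 = 345 min
Minus break: 345 - 30 = 315 min
= 5h 15m

5h 15m (315 minutes)


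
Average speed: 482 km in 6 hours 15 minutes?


Distance: 482 km
Time: 6h 15m = 375 min = 375/60 = 25/4 hours
Speed = 482 ÷ (25/4) = 482 × 4 / 25 = 1928/25 ≈ 77.1 km/h

77.1 km/h


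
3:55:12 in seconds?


Hours: 3 × 3600 = 10800
Minutes: 55 × 60 = 3300
Seconds: 12
Total = 10800 + 3300 + 12 = 14112

14112 seconds


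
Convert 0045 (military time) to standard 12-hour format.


Hour: 0
0 → 12 AM (midnight)

12:45 AM


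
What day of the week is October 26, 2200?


Zeller's congruence:
q=26, m=10, k=0, j=22
h = (26 + ⌊13×11/5⌋ + 0 + ⌊0/4⌋ + ⌊22/4⌋ - 2×22) mod 7
= (26 + 28 + 0 + 0 + 5 - 44) mod 7
= 15 mod 7 = 1
h=1 → Sunday

Sunday


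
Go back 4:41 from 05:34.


Start: 334 minutes from midnight
Subtract: 281 minutes
Remaining: 334 - 281 = 53
Hours: 0, Minutes: 53

00:53


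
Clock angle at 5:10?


Hour hand = 5×30 + 10×0.5 = 155.0°
Minute hand = 10×6 = 60°
Difference = |155.0 - 60| = 95.0°

95.0°


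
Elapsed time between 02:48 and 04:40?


End time in minutes: 4×60 + 40 = 280
Start time in minutes: 2×60 + 48 = 168
Difference = 280 - 168 = 112 minutes
= 1 hours 52 minutes

1h 52m


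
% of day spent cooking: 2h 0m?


Time: 120 minutes
Day: 1440 minutes
Percentage = (120/1440) × 100 ≈ 8.3%

8.3%


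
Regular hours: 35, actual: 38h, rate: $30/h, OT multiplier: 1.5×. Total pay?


Regular: 35h × $30 = $1050.00
Overtime: 38 - 35 = 3h
OT pay: 3h × $30 × 1.5 = $135.00
Total = $1050.00 + $135.00 = $1185.00

$1185.00


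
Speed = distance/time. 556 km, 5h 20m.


Distance: 556 km
Time: 5h 20m = 320 min = 320/60 = 16/3 hours
Speed = 556 ÷ (16/3) = 556 × 3 / 16 = 1668/16 ≈ 104.3 km/h

104.3 km/h


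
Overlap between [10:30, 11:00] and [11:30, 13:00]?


0 minutes

Meeting A: 630-660 (in minutes from midnight)
Meeting B: 690-780
Overlap start = max(630, 690) = 690
Overlap end = min(660, 780) = 660
Overlap = max(0, 660 - 690) = 0 min


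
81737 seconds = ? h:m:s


22h 42m 17s

Hours: 81737 ÷ 3600 = 22 remainder 2537
Minutes: 2537 ÷ 60 = 42 remainder 17
Seconds: 17


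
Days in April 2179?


30 days

Month: April (month 4)
April has 30 days


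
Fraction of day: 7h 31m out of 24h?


0.3132 (31.32%)

Total minutes: 7×60 + 31 = 451
Day = 24×60 = 1440 minutes
Fraction = 451/1440 ≈ 0.3132
As a percentage: 451/1440 × 100 ≈ 31.32%


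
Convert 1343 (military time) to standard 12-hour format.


Hour: 13
13 - 12 = 1 → PM

1:43 PM


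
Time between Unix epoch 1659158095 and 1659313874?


155779 seconds (43.3 hours / 1.80 days)

Difference = 1659313874 - 1659158095 = 155779 seconds
In hours: 155779 / 3600 ≈ 43.3
In days: 155779 / 86400 ≈ 1.80


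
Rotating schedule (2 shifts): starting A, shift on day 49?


Shifts: A, B
Start: A (index 0)
Day 49: (0 + 49 - 1) mod 2
= 48 mod 2
= 0
Index 0 → shift A

Shift A


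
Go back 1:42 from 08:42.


Start: 522 minutes from midnight
Subtract: 102 minutes
Remaining: 522 - 102 = 420
Hours: 7, Minutes: 0

07:00


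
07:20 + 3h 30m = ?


10:50

Start: 440 minutes from midnight
Add: 210 minutes
Total: 650 minutes
Hours: 650 ÷ 60 = 10 remainder 50


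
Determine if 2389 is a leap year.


Rules: divisible by 4 AND (not by 100 OR by 400)
2389 ÷ 4 = 597 remainder 1 → not divisible by 4
Not divisible by 4 → not a leap year

No


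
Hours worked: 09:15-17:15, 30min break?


Total time = (17×60+15) - (9×60+15)
= 1035 - 555 = 480 min
Minus break: 480 - 30 = 450 min
= 7h 30m

7h 30m (450 minutes)


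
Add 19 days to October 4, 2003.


October 23, 2003

Start: October 4, 2003
Add 19 days
October 4 + 19 = October 23, 2003


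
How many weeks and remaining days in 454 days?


64 weeks 6 days

Weeks: 454 ÷ 7 = 64 remainder 6


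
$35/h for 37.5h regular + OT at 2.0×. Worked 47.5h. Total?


$2012.50

Regular: 37.5h × $35 = $1312.50
Overtime: 47.5 - 37.5 = 10.0h
OT pay: 10.0h × $35 × 2.0 = $700.00
Total = $1312.50 + $700.00 = $2012.50


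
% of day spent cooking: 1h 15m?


Time: 75 minutes
Day: 1440 minutes
Percentage = (75/1440) × 100 ≈ 5.2%

5.2%


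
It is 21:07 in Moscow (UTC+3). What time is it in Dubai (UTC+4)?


22:07

Time difference = UTC+4 - UTC+3 = +1 hours
New hour = (21 + 1) mod 24
= 22 mod 24 = 22
Minutes unchanged → 22:07


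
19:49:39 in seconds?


Hours: 19 × 3600 = 68400
Minutes: 49 × 60 = 2940
Seconds: 39
Total = 68400 + 2940 + 39 = 71379

71379 seconds


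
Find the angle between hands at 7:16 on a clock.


Hour hand = 7×30 + 16×0.5 = 218.0°
Minute hand = 16×6 = 96°
Difference = |218.0 - 96| = 122.0°

122.0°


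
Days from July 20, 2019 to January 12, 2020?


From July 20, 2019 to January 12, 2020
Rest of July 2019: 31 - 20 = 11
Full months: August 31, September 30, October 31, November 30, December 31
Days into January 2020: 12
Total = 11 + 31 + 30 + 31 + 30 + 31 + 12 = 176 days

176 days


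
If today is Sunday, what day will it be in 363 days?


Saturday

Start: Sunday (index 6)
(6 + 363) mod 7
= 369 mod 7
= 5
Index 5 → Saturday


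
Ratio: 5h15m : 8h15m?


7:11 (0.64)

Duration 1: 315 minutes
Duration 2: 495 minutes
Ratio = 315:495
GCD = 45
Simplified = 7:11
As a decimal: 7/11 ≈ 0.64


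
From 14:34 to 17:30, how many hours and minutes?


End time in minutes: 17×60 + 30 = 1050
Start time in minutes: 14×60 + 34 = 874
Difference = 1050 - 874 = 176 minutes
= 2 hours 56 minutes

2h 56m


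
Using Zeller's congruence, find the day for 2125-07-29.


Sunday

Zeller's congruence:
q=29, m=7, k=25, j=21
h = (29 + ⌊13×8/5⌋ + 25 + ⌊25/4⌋ + ⌊21/4⌋ - 2×21) mod 7
= (29 + 20 + 25 + 6 + 5 - 42) mod 7
= 43 mod 7 = 1
h=1 → Sunday


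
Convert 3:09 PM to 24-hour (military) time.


15:09

Input: 3:09 PM
PM: 3 + 12 = 15


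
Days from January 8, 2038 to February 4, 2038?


From January 8, 2038 to February 4, 2038
Rest of January 2038: 31 - 8 = 23
Days into February 2038: 4
Total = 23 + 4 = 27 days

27 days


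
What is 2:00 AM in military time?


02:00

Input: 2:00 AM
AM hour stays: 2


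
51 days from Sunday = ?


Start: Sunday (index 6)
(6 + 51) mod 7
= 57 mod 7
= 1
Index 1 → Tuesday

Tuesday


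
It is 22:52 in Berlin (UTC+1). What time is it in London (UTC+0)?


21:52

Time difference = UTC+0 - UTC+1 = -1 hours
New hour = (22 -1) mod 24
= 21 mod 24 = 21
Minutes unchanged → 21:52


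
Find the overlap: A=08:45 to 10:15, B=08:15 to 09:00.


Meeting A: 525-615 (in minutes from midnight)
Meeting B: 495-540
Overlap start = max(525, 495) = 525
Overlap end = min(615, 540) = 540
Overlap = max(0, 540 - 525) = 15 min

15 minutes


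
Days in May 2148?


Month: May (month 5)
May has 31 days

31 days


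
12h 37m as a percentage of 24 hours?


0.5257 (52.57%)

Total minutes: 12×60 + 37 = 757
Day = 24×60 = 1440 minutes
Fraction = 757/1440 ≈ 0.5257
As a percentage: 757/1440 × 100 ≈ 52.57%


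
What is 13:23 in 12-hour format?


Hour: 13
13 - 12 = 1 → PM

1:23 PM


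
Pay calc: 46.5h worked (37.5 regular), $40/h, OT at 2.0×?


$2220.00

Regular: 37.5h × $40 = $1500.00
Overtime: 46.5 - 37.5 = 9.0h
OT pay: 9.0h × $40 × 2.0 = $720.00
Total = $1500.00 + $720.00 = $2220.00


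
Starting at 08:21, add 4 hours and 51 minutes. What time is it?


13:12

Start: 501 minutes from midnight
Add: 291 minutes
Total: 792 minutes
Hours: 792 ÷ 60 = 13 remainder 12


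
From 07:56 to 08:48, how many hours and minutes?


0h 52m

End time in minutes: 8×60 + 48 = 528
Start time in minutes: 7×60 + 56 = 476
Difference = 528 - 476 = 52 minutes
= 0 hours 52 minutes


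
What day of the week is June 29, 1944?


Zeller's congruence:
q=29, m=6, k=44, j=19
h = (29 + ⌊13×7/5⌋ + 44 + ⌊44/4⌋ + ⌊19/4⌋ - 2×19) mod 7
= (29 + 18 + 44 + 11 + 4 - 38) mod 7
= 68 mod 7 = 5
h=5 → Thursday

Thursday


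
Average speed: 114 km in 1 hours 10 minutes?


97.7 km/h

Distance: 114 km
Time: 1h 10m = 70 min = 70/60 = 7/6 hours
Speed = 114 ÷ (7/6) = 114 × 6 / 7 = 684/7 ≈ 97.7 km/h


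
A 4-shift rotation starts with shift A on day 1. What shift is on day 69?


Shift A

Shifts: A, B, C, D
Start: A (index 0)
Day 69: (0 + 69 - 1) mod 4
= 68 mod 4
= 0
Index 0 → shift A


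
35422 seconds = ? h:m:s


9h 50m 22s

Hours: 35422 ÷ 3600 = 9 remainder 3022
Minutes: 3022 ÷ 60 = 50 remainder 22
Seconds: 22


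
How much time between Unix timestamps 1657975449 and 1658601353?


625904 seconds (173.9 hours / 7.24 days)

Difference = 1658601353 - 1657975449 = 625904 seconds
In hours: 625904 / 3600 ≈ 173.9
In days: 625904 / 86400 ≈ 7.24


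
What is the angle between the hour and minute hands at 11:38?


121.0°

Hour hand = 11×30 + 38×0.5 = 349.0°
Minute hand = 38×6 = 228°
Difference = |349.0 - 228| = 121.0°


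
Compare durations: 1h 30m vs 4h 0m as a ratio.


3:8 (0.38)

Duration 1: 90 minutes
Duration 2: 240 minutes
Ratio = 90:240
GCD = 30
Simplified = 3:8
As a decimal: 3/8 ≈ 0.38


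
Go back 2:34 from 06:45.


04:11

Start: 405 minutes from midnight
Subtract: 154 minutes
Remaining: 405 - 154 = 251
Hours: 4, Minutes: 11


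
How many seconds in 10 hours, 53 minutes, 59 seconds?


39239 seconds

Hours: 10 × 3600 = 36000
Minutes: 53 × 60 = 3180
Seconds: 59
Total = 36000 + 3180 + 59 = 39239


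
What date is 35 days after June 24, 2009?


Start: June 24, 2009
Add 35 days
June 24 → July 1: 30 - 24 + 1 = 7 days (35 - 7 = 28 left)
July 1 + 28 = July 29, 2009

July 29, 2009


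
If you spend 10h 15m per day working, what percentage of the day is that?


42.7%

Time: 615 minutes
Day: 1440 minutes
Percentage = (615/1440) × 100 ≈ 42.7%


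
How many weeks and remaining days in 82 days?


Weeks: 82 ÷ 7 = 11 remainder 5

11 weeks 5 days


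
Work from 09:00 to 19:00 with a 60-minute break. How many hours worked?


Total time = (19×60+0) - (9×60+0)
= 1140 - 540 = 600 min
Minus break: 600 - 60 = 540 min
= 9h 0m

9h 0m (540 minutes)


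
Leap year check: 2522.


No

Rules: divisible by 4 AND (not by 100 OR by 400)
2522 ÷ 4 = 630 remainder 2 → not divisible by 4
Not divisible by 4 → not a leap year


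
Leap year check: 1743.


Rules: divisible by 4 AND (not by 100 OR by 400)
1743 ÷ 4 = 435 remainder 3 → not divisible by 4
Not divisible by 4 → not a leap year

No


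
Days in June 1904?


Month: June (month 6)
June has 30 days

30 days


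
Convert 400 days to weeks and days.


57 weeks 1 days

Weeks: 400 ÷ 7 = 57 remainder 1


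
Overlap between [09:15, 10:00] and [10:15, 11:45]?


0 minutes

Meeting A: 555-600 (in minutes from midnight)
Meeting B: 615-705
Overlap start = max(555, 615) = 615
Overlap end = min(600, 705) = 600
Overlap = max(0, 600 - 615) = 0 min


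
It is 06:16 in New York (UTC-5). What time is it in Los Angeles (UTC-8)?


03:16

Time difference = UTC-8 - UTC-5 = -3 hours
New hour = (6 -3) mod 24
= 3 mod 24 = 3
Minutes unchanged → 03:16


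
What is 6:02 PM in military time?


Input: 6:02 PM
PM: 6 + 12 = 18

18:02


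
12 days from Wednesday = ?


Start: Wednesday (index 2)
(2 + 12) mod 7
= 14 mod 7
= 0
Index 0 → Monday

Monday


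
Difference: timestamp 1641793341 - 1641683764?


109577 seconds (30.4 hours / 1.27 days)

Difference = 1641793341 - 1641683764 = 109577 seconds
In hours: 109577 / 3600 ≈ 30.4
In days: 109577 / 86400 ≈ 1.27


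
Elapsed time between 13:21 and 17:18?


End time in minutes: 17×60 + 18 = 1038
Start time in minutes: 13×60 + 21 = 801
Difference = 1038 - 801 = 237 minutes
= 3 hours 57 minutes

3h 57m


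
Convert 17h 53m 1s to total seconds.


64381 seconds

Hours: 17 × 3600 = 61200
Minutes: 53 × 60 = 3180
Seconds: 1
Total = 61200 + 3180 + 1 = 64381


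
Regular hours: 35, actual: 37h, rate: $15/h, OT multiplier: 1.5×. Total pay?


Regular: 35h × $15 = $525.00
Overtime: 37 - 35 = 2h
OT pay: 2h × $15 × 1.5 = $45.00
Total = $525.00 + $45.00 = $570.00

$570.00


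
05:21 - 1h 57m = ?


03:24

Start: 321 minutes from midnight
Subtract: 117 minutes
Remaining: 321 - 117 = 204
Hours: 3, Minutes: 24


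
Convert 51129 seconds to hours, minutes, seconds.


14h 12m 9s

Hours: 51129 ÷ 3600 = 14 remainder 729
Minutes: 729 ÷ 60 = 12 remainder 9
Seconds: 9


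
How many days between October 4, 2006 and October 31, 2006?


From October 4, 2006 to October 31, 2006
Same month: 31 - 4 = 27 days

27 days


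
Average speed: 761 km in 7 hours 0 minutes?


Distance: 761 km
Time: 7 hours
Speed = 761 / 7 ≈ 108.7 km/h

108.7 km/h


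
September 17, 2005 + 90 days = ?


December 16, 2005

Start: September 17, 2005
Add 90 days
September 17 → October 1: 30 - 17 + 1 = 14 days (90 - 14 = 76 left)
October 1 → November 1: 31 - 1 + 1 = 31 days (76 - 31 = 45 left)
November 1 → December 1: 30 - 1 + 1 = 30 days (45 - 30 = 15 left)
December 1 + 15 = December 16, 2005


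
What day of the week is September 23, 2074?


Zeller's congruence:
q=23, m=9, k=74, j=20
h = (23 + ⌊13×10/5⌋ + 74 + ⌊74/4⌋ + ⌊20/4⌋ - 2×20) mod 7
= (23 + 26 + 74 + 18 + 5 - 40) mod 7
= 106 mod 7 = 1
h=1 → Sunday

Sunday


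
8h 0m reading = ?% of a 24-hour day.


33.3%

Time: 480 minutes
Day: 1440 minutes
Percentage = (480/1440) × 100 ≈ 33.3%


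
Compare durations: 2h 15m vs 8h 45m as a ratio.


Duration 1: 135 minutes
Duration 2: 525 minutes
Ratio = 135:525
GCD = 15
Simplified = 9:35
As a decimal: 9/35 ≈ 0.26

9:35 (0.26)


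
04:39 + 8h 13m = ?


Start: 279 minutes from midnight
Add: 493 minutes
Total: 772 minutes
Hours: 772 ÷ 60 = 12 remainder 52

12:52


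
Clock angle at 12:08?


44.0°

Hour hand (12 ≡ 0 on the dial): 0×30 + 8×0.5 = 4.0°
Minute hand = 8×6 = 48°
Difference = |4.0 - 48| = 44.0°


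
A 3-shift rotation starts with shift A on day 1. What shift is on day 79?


Shift A

Shifts: A, B, C
Start: A (index 0)
Day 79: (0 + 79 - 1) mod 3
= 78 mod 3
= 0
Index 0 → shift A


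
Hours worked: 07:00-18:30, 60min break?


Total time = (18×60+30) - (7×60+0)
= 1110 - 420 = 690 min
Minus break: 690 - 60 = 630 min
= 10h 30m

10h 30m (630 minutes)


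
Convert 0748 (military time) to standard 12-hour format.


7:48 AM

Hour: 7
7 < 12 → AM


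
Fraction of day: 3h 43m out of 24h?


0.1549 (15.49%)

Total minutes: 3×60 + 43 = 223
Day = 24×60 = 1440 minutes
Fraction = 223/1440 ≈ 0.1549
As a percentage: 223/1440 × 100 ≈ 15.49%


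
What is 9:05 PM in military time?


Input: 9:05 PM
PM: 9 + 12 = 21

21:05


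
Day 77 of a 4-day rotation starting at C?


Shifts: A, B, C, D
Start: C (index 2)
Day 77: (2 + 77 - 1) mod 4
= 78 mod 4
= 2
Index 2 → shift C

Shift C


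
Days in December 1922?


Month: December (month 12)
December has 31 days

31 days


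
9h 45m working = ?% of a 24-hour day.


Time: 585 minutes
Day: 1440 minutes
Percentage = (585/1440) × 100 ≈ 40.6%

40.6%


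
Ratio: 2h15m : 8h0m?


9:32 (0.28)

Duration 1: 135 minutes
Duration 2: 480 minutes
Ratio = 135:480
GCD = 15
Simplified = 9:32
As a decimal: 9/32 ≈ 0.28


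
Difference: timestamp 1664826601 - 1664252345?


574256 seconds (159.5 hours / 6.65 days)

Difference = 1664826601 - 1664252345 = 574256 seconds
In hours: 574256 / 3600 ≈ 159.5
In days: 574256 / 86400 ≈ 6.65


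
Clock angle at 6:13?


108.5°

Hour hand = 6×30 + 13×0.5 = 186.5°
Minute hand = 13×6 = 78°
Difference = |186.5 - 78| = 108.5°


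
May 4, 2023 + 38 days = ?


Start: May 4, 2023
Add 38 days
May 4 → June 1: 31 - 4 + 1 = 28 days (38 - 28 = 10 left)
June 1 + 10 = June 11, 2023

June 11, 2023


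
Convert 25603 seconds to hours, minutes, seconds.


7h 6m 43s

Hours: 25603 ÷ 3600 = 7 remainder 403
Minutes: 403 ÷ 60 = 6 remainder 43
Seconds: 43


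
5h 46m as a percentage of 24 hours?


0.2403 (24.03%)

Total minutes: 5×60 + 46 = 346
Day = 24×60 = 1440 minutes
Fraction = 346/1440 ≈ 0.2403
As a percentage: 346/1440 × 100 ≈ 24.03%


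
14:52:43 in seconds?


Hours: 14 × 3600 = 50400
Minutes: 52 × 60 = 3120
Seconds: 43
Total = 50400 + 3120 + 43 = 53563

53563 seconds


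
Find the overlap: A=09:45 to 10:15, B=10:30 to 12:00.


Meeting A: 585-615 (in minutes from midnight)
Meeting B: 630-720
Overlap start = max(585, 630) = 630
Overlap end = min(615, 720) = 615
Overlap = max(0, 615 - 630) = 0 min

0 minutes


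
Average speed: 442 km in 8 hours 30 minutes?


52.0 km/h

Distance: 442 km
Time: 8h 30m = 510 min = 510/60 = 17/2 hours
Speed = 442 ÷ (17/2) = 442 × 2 / 17 = 884/17 = 52.0 km/h


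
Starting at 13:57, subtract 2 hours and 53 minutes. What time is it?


11:04

Start: 837 minutes from midnight
Subtract: 173 minutes
Remaining: 837 - 173 = 664
Hours: 11, Minutes: 4


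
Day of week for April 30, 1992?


Thursday

Zeller's congruence:
q=30, m=4, k=92, j=19
h = (30 + ⌊13×5/5⌋ + 92 + ⌊92/4⌋ + ⌊19/4⌋ - 2×19) mod 7
= (30 + 13 + 92 + 23 + 4 - 38) mod 7
= 124 mod 7 = 5
h=5 → Thursday


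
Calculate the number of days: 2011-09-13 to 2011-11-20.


68 days

From September 13, 2011 to November 20, 2011
Rest of September 2011: 30 - 13 = 17
Full months: October 31
Days into November 2011: 20
Total = 17 + 31 + 20 = 68 days


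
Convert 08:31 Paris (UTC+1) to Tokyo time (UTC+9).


Time difference = UTC+9 - UTC+1 = +8 hours
New hour = (8 + 8) mod 24
= 16 mod 24 = 16
Minutes unchanged → 16:31

16:31


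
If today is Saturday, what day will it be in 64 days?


Sunday

Start: Saturday (index 5)
(5 + 64) mod 7
= 69 mod 7
= 6
Index 6 → Sunday


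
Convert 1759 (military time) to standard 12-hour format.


Hour: 17
17 - 12 = 5 → PM

5:59 PM


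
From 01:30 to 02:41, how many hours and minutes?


1h 11m

End time in minutes: 2×60 + 41 = 161
Start time in minutes: 1×60 + 30 = 90
Difference = 161 - 90 = 71 minutes
= 1 hours 11 minutes
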